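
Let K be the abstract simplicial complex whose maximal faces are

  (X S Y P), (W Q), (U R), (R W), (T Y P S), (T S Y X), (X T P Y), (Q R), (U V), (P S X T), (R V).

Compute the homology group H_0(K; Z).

Order the vertices as P < Q < R < S < T < U < V < W < X < Y. Listing each simplex with vertices in this order, K has dimension 3 with simplices:

  0-simplices (10): P, Q, R, S, T, U, V, W, X, Y
  1-simplices (16): PS, PT, PX, PY, QR, QW, RU, RV, RW, ST, SX, SY, TX, TY, UV, XY
  2-simplices (10): PST, PSX, PSY, PTX, PTY, PXY, STX, STY, SXY, TXY
  3-simplices (5): PSTX, PSTY, PSXY, PTXY, STXY

so the chain groups are C_0 ≅ Z^10, C_1 ≅ Z^16, C_2 ≅ Z^10, C_3 ≅ Z^5.

∂_1: C_1 → C_0 is given by ∂[p,q] = [q] − [p].
As a 10×16 matrix over Z this has rank 8, with invariant factors (1,1,1,1,1,1,1,1).

Boundary ∂_2: C_2 → C_1 acts by ∂[p,q,r] = [q,r] − [p,r] + [p,q]. For instance
  ∂SXY = XY − SY + SX,
  ∂PST = ST − PT + PS.
The resulting 16×10 matrix has rank 6, and its Smith normal form has invariant factors (1,1,1,1,1,1).

∂_3: C_3 → C_2 sends each 3-simplex σ to the alternating sum Σ_i (−1)^i (σ with its i-th vertex removed). For instance
  ∂PSTX = STX − PTX + PSX − PST,
  ∂PTXY = TXY − PXY + PTY − PTX.
The 10×5 boundary matrix has rank 4 and Smith normal form diag(1,1,1,1).

Reading off H_k = ker ∂_k / im ∂_{k+1}:

  H_0: rank C_0 − rank ∂_1 = 10 − 8 = 2, and the invariant factors of ∂_1 are all 1, so H_0 ≅ Z^2.

(K is a triangulation of the disjoint union of the 3-sphere S^3 and a wedge of 2 circles.)

H_0 = Z^2.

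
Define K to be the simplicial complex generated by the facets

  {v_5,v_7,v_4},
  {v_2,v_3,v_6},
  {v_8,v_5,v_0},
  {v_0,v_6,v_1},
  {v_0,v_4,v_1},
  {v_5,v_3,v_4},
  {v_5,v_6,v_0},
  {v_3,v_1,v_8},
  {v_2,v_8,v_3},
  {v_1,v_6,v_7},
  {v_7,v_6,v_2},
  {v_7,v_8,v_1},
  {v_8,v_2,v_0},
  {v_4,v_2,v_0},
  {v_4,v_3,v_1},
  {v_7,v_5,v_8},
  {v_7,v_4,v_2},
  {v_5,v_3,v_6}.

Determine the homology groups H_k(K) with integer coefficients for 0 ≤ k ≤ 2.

Take the total order v_0 < v_1 < v_2 < v_3 < v_4 < v_5 < v_6 < v_7 < v_8 on the vertex set. Then K (dimension 2) consists of the simplices:

  0-simplices (9): [v_0], [v_1], [v_2], [v_3], [v_4], [v_5], [v_6], [v_7], [v_8]
  1-simplices (27): (27 of them)
  2-simplices (18): (18 of them)

giving chain groups C_0 ≅ Z^9, C_1 ≅ Z^27, C_2 ≅ Z^18.

∂_1: C_1 → C_0 is given by ∂[p,q] = [q] − [p]. For instance
  ∂[v_2,v_6] = [v_6] − [v_2].
The 9×27 boundary matrix has rank 8 and Smith normal form diag(1,1,1,1,1,1,1,1).

∂_2: C_2 → C_1 acts by ∂[p,q,r] = [q,r] − [p,r] + [p,q]. For instance
  ∂[v_2,v_4,v_7] = [v_4,v_7] − [v_2,v_7] + [v_2,v_4],
  ∂[v_2,v_3,v_6] = [v_3,v_6] − [v_2,v_6] + [v_2,v_3].
The resulting 27×18 matrix has rank 17, and its Smith normal form has invariant factors (1,1,1,1,1,1,1,1,1,1,1,1,1,1,1,1,1).

Reading off H_k = ker ∂_k / im ∂_{k+1}:

  H_0: rank C_0 − rank ∂_1 = 9 − 8 = 1, and the invariant factors of ∂_1 are all 1, so H_0 ≅ Z.
  H_1: rank ker ∂_1 − rank ∂_2 = (27 − 8) − 17 = 2, and the invariant factors of ∂_2 are all 1, so H_1 ≅ Z^2.
  H_2: rank ker ∂_2 − rank ∂_3 = (18 − 17) − 0 = 1, and there is no ∂_3, so H_2 ≅ Z.

H_0 ≅ Z,  H_1 ≅ Z^2,  H_2 ≅ Z.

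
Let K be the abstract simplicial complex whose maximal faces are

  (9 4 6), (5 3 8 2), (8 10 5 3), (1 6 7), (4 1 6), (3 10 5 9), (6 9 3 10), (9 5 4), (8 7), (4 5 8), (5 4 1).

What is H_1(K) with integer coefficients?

Take the total order 1 < 2 < 3 < 4 < 5 < 6 < 7 < 8 < 9 < 10 on the vertex set. Then K (dimension 3) consists of the simplices:

  0-simplices (10): [1], [2], [3], [4], [5], [6], [7], [8], [9], [10]
  1-simplices (25): (25 of them)
  2-simplices (19): (19 of them)
  3-simplices (4): [2,3,5,8], [3,5,8,10], [3,5,9,10], [3,6,9,10]

giving chain groups C_0 ≅ Z^10, C_1 ≅ Z^25, C_2 ≅ Z^19, C_3 ≅ Z^4.

The boundary map ∂_1: C_1 → C_0 sends each edge [p,q] (with p < q) to q − p. For instance
  ∂[6,9] = [9] − [6].
The 10×25 boundary matrix has rank 9 and Smith normal form diag(1,1,1,1,1,1,1,1,1).

∂_2: C_2 → C_1 maps a triangle to the signed sum of its edges. For instance
  ∂[3,5,8] = [5,8] − [3,8] + [3,5],
  ∂[4,6,9] = [6,9] − [4,9] + [4,6].
As a 25×19 matrix over Z this has rank 15, with invariant factors (1,1,1,1,1,1,1,1,1,1,1,1,1,1,1).

The boundary map ∂_3: C_3 → C_2 sends each 3-simplex σ to the alternating sum Σ_i (−1)^i (σ with its i-th vertex removed). For instance
  ∂[3,6,9,10] = [6,9,10] − [3,9,10] + [3,6,10] − [3,6,9],
  ∂[3,5,9,10] = [5,9,10] − [3,9,10] + [3,5,10] − [3,5,9].
This gives a 19×4 integer matrix of rank 4; reducing to Smith normal form yields diagonal entries (1,1,1,1).

From H_k ≅ ker(∂_k) / im(∂_{k+1}) we obtain:

  H_1: rank ker ∂_1 − rank ∂_2 = (25 − 9) − 15 = 1, and the invariant factors of ∂_2 are all 1, so H_1 = Z.

H_1 ≅ Z.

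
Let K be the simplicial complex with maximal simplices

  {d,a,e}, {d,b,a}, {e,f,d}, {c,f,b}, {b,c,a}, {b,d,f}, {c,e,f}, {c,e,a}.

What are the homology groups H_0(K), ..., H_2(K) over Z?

Fix the vertex order a < b < c < d < e < f and write every simplex with vertices in increasing order. Then dim K = 2 and the simplices of K are:

  0-simplices (6): a, b, c, d, e, f
  1-simplices (12): ab, ac, ad, ae, bc, bd, bf, ce, cf, de, df, ef
  2-simplices (8): abc, abd, ace, ade, bcf, bdf, cef, def

giving chain groups C_0 ≅ Z^6, C_1 ≅ Z^12, C_2 ≅ Z^8.

The boundary map ∂_1: C_1 → C_0 sends each edge [p,q] (with p < q) to q − p.
The 6×12 boundary matrix has rank 5 and Smith normal form diag(1,1,1,1,1).

∂_2: C_2 → C_1 maps a triangle to the signed sum of its edges. For instance
  ∂ade = de − ae + ad,
  ∂cef = ef − cf + ce.
The 12×8 boundary matrix has rank 7 and Smith normal form diag(1,1,1,1,1,1,1).

Reading off H_k = ker ∂_k / im ∂_{k+1}:

  H_0: rank C_0 − rank ∂_1 = 6 − 5 = 1, and the invariant factors of ∂_1 are all 1, so H_0 ≅ Z.
  H_1: rank ker ∂_1 − rank ∂_2 = (12 − 5) − 7 = 0, and the invariant factors of ∂_2 are all 1, so H_1 ≅ 0.
  H_2: rank ker ∂_2 − rank ∂_3 = (8 − 7) − 0 = 1, and there is no ∂_3, so H_2 ≅ Z.

As a check, the Euler characteristic is 6 − 12 + 8 = 2, which agrees with 1 − 0 + 1 = 2.

H_0 = Z,  H_1 = 0,  H_2 = Z.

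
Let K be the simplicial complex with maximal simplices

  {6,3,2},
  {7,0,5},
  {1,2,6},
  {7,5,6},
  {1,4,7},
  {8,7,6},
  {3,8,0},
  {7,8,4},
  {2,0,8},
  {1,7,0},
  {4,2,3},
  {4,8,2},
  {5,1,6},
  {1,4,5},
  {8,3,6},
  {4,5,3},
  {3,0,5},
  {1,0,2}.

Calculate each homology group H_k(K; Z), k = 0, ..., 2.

Order the vertices as 0 < 1 < 2 < 3 < 4 < 5 < 6 < 7 < 8. Listing each simplex with vertices in this order, K has dimension 2 with simplices:

  0-simplices (9): [0], [1], [2], [3], [4], [5], [6], [7], [8]
  1-simplices (27): (27 of them)
  2-simplices (18): [0,1,2], [0,1,7], [0,2,8], [0,3,5], [0,3,8], [0,5,7], [1,2,6], [1,4,5], [1,4,7], [1,5,6], [2,3,4], [2,3,6], [2,4,8], [3,4,5], [3,6,8], [4,7,8], [5,6,7], [6,7,8]

so the chain groups are C_0 ≅ Z^9, C_1 ≅ Z^27, C_2 ≅ Z^18.

The boundary map ∂_1: C_1 → C_0 maps an edge to its endpoints' difference, ∂[p,q] = q − p.
The resulting 9×27 matrix has rank 8, and its Smith normal form has invariant factors (1,1,1,1,1,1,1,1).

∂_2: C_2 → C_1 sends each 2-simplex [p,q,r] to [q,r] − [p,r] + [p,q]. For instance
  ∂[2,3,4] = [3,4] − [2,4] + [2,3],
  ∂[0,3,5] = [3,5] − [0,5] + [0,3].
As a 27×18 matrix over Z this has rank 18, with invariant factors (1,1,1,1,1,1,1,1,1,1,1,1,1,1,1,1,1,2).

Now H_k = ker ∂_k / im ∂_{k+1}, so:

  H_0: rank C_0 − rank ∂_1 = 9 − 8 = 1, and the invariant factors of ∂_1 are all 1, so H_0 ≅ Z.
  H_1: rank ker ∂_1 − rank ∂_2 = (27 − 8) − 18 = 1, and ∂_2 has invariant factor 2 > 1, so H_1 ≅ Z ⊕ Z/2Z.
  H_2: rank ker ∂_2 − rank ∂_3 = (18 − 18) − 0 = 0, and there is no ∂_3, so H_2 ≅ 0.

As a check, the Euler characteristic is 9 − 27 + 18 = 0, which agrees with 1 − 1 + 0 = 0.
(K is a triangulation of the Klein bottle.)

H_0 = Z,  H_1 = Z ⊕ Z/2Z,  H_2 = 0.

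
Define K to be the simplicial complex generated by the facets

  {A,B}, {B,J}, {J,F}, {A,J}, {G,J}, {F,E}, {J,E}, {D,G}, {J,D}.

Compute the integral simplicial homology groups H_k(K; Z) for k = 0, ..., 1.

H_0 ≅ Z,  H_1 ≅ Z^3.

Fix the vertex order A < B < D < E < F < G < J and write every simplex with vertices in increasing order. Then dim K = 1 and the simplices of K are:

  0-simplices (7): A, B, D, E, F, G, J
  1-simplices (9): AB, AJ, BJ, DG, DJ, EF, EJ, FJ, GJ

Hence C_0 ≅ Z^7, C_1 ≅ Z^9.

∂_1: C_1 → C_0 maps an edge to its endpoints' difference, ∂[p,q] = q − p. For instance
  ∂FJ = J − F.
As a 7×9 matrix over Z this has rank 6, with invariant factors (1,1,1,1,1,1).

From H_k ≅ ker(∂_k) / im(∂_{k+1}) we obtain:

  H_0: rank C_0 − rank ∂_1 = 7 − 6 = 1, and the invariant factors of ∂_1 are all 1, so H_0 = Z.
  H_1: rank ker ∂_1 − rank ∂_2 = (9 − 6) − 0 = 3, and there is no ∂_2, so H_1 = Z^3.

As a check, the Euler characteristic is 7 − 9 = -2, which agrees with 1 − 3 = -2.
(K is a triangulation of a wedge of 3 circles.)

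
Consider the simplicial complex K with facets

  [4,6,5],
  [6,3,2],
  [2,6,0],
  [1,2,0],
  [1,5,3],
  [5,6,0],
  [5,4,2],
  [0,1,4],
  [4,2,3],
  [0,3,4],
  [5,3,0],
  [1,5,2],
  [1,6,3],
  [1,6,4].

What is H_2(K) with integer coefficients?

H_2 = Z.

Take the total order 0 < 1 < 2 < 3 < 4 < 5 < 6 on the vertex set. Then K (dimension 2) consists of the simplices:

  0-simplices (7): [0], [1], [2], [3], [4], [5], [6]
  1-simplices (21): [0,1], [0,2], [0,3], [0,4], [0,5], [0,6], [1,2], [1,3], [1,4], [1,5], [1,6], [2,3], [2,4], [2,5], [2,6], [3,4], [3,5], [3,6], [4,5], [4,6], [5,6]
  2-simplices (14): [0,1,2], [0,1,4], [0,2,6], [0,3,4], [0,3,5], [0,5,6], [1,2,5], [1,3,5], [1,3,6], [1,4,6], [2,3,4], [2,3,6], [2,4,5], [4,5,6]

giving chain groups C_0 ≅ Z^7, C_1 ≅ Z^21, C_2 ≅ Z^14.

∂_1: C_1 → C_0 is given by ∂[p,q] = [q] − [p]. For instance
  ∂[5,6] = [6] − [5].
The resulting 7×21 matrix has rank 6, and its Smith normal form has invariant factors (1,1,1,1,1,1).

∂_2: C_2 → C_1 acts by ∂[p,q,r] = [q,r] − [p,r] + [p,q]. For instance
  ∂[2,3,4] = [3,4] − [2,4] + [2,3],
  ∂[0,1,2] = [1,2] − [0,2] + [0,1].
This gives a 21×14 integer matrix of rank 13; reducing to Smith normal form yields diagonal entries (1,1,1,1,1,1,1,1,1,1,1,1,1).

Now H_k = ker ∂_k / im ∂_{k+1}, so:

  H_2: rank ker ∂_2 − rank ∂_3 = (14 − 13) − 0 = 1, and there is no ∂_3, so H_2 = Z.

(K is a triangulation of the torus T^2.)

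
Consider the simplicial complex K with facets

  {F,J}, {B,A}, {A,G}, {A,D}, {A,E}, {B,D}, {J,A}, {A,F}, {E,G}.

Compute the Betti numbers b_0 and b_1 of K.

b_0 = 1, b_1 = 3.

K has 7 vertices, 9 edges.
rank ∂_0 = 0, rank ∂_1 = 6 ⇒ b_0 = 7 − 0 − 6 = 1; all invariant factors of ∂_1 are 1 so no torsion. So H_0 ≅ Z.
rank ∂_1 = 6, rank ∂_2 = 0 ⇒ b_1 = 9 − 6 − 0 = 3. So H_1 ≅ Z^3.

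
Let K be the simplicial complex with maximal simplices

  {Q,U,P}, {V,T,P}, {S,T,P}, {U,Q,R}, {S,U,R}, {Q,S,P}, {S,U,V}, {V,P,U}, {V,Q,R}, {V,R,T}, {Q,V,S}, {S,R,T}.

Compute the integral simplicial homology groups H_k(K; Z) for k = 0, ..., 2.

Fix the vertex order P < Q < R < S < T < U < V and write every simplex with vertices in increasing order. Then dim K = 2 and the simplices of K are:

  0-simplices (7): P, Q, R, S, T, U, V
  1-simplices (18): PQ, PS, PT, PU, PV, QR, QS, QU, QV, RS, RT, RU, RV, ST, SU, SV, TV, UV
  2-simplices (12): PQS, PQU, PST, PTV, PUV, QRU, QRV, QSV, RST, RSU, RTV, SUV

giving chain groups C_0 ≅ Z^7, C_1 ≅ Z^18, C_2 ≅ Z^12.

Boundary ∂_1: C_1 → C_0 maps an edge to its endpoints' difference, ∂[p,q] = q − p.
This gives a 7×18 integer matrix of rank 6; reducing to Smith normal form yields diagonal entries (1,1,1,1,1,1).

The boundary map ∂_2: C_2 → C_1 sends each 2-simplex [p,q,r] to [q,r] − [p,r] + [p,q]. For instance
  ∂QSV = SV − QV + QS,
  ∂RSU = SU − RU + RS.
The 18×12 boundary matrix has rank 12 and Smith normal form diag(1,1,1,1,1,1,1,1,1,1,1,2).

Now H_k = ker ∂_k / im ∂_{k+1}, so:

  H_0: rank C_0 − rank ∂_1 = 7 − 6 = 1, and the invariant factors of ∂_1 are all 1, so H_0 = Z.
  H_1: rank ker ∂_1 − rank ∂_2 = (18 − 6) − 12 = 0, and ∂_2 has invariant factor 2 > 1, so H_1 = Z/2.
  H_2: rank ker ∂_2 − rank ∂_3 = (12 − 12) − 0 = 0, and there is no ∂_3, so H_2 = 0.

As a check, the Euler characteristic is 7 − 18 + 12 = 1, which agrees with 1 − 0 + 0 = 1.

H_0 = Z,  H_1 = Z/2,  H_2 = 0.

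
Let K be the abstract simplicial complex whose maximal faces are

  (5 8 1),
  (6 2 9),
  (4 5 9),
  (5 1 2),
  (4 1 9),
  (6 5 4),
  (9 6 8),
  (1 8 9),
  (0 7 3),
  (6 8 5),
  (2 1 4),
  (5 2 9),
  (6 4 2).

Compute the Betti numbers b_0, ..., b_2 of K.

Fix the vertex order 0 < 1 < 2 < 3 < 4 < 5 < 6 < 7 < 8 < 9 and write every simplex with vertices in increasing order. Then dim K = 2 and the simplices of K are:

  0-simplices (10): [0], [1], [2], [3], [4], [5], [6], [7], [8], [9]
  1-simplices (21): [0,3], [0,7], [1,2], [1,4], [1,5], [1,8], [1,9], [2,4], [2,5], [2,6], [2,9], [3,7], [4,5], [4,6], [4,9], [5,6], [5,8], [5,9], [6,8], [6,9], [8,9]
  2-simplices (13): [0,3,7], [1,2,4], [1,2,5], [1,4,9], [1,5,8], [1,8,9], [2,4,6], [2,5,9], [2,6,9], [4,5,6], [4,5,9], [5,6,8], [6,8,9]

so the chain groups are C_0 ≅ Z^10, C_1 ≅ Z^21, C_2 ≅ Z^13.

The boundary map ∂_1: C_1 → C_0 maps an edge to its endpoints' difference, ∂[p,q] = q − p. For instance
  ∂[2,9] = [9] − [2].
This gives a 10×21 integer matrix of rank 8; reducing to Smith normal form yields diagonal entries (1,1,1,1,1,1,1,1).

Boundary ∂_2: C_2 → C_1 acts by ∂[p,q,r] = [q,r] − [p,r] + [p,q]. For instance
  ∂[1,8,9] = [8,9] − [1,9] + [1,8],
  ∂[1,2,5] = [2,5] − [1,5] + [1,2].
As a 21×13 matrix over Z this has rank 13, with invariant factors (1,1,1,1,1,1,1,1,1,1,1,1,2).

Reading off H_k = ker ∂_k / im ∂_{k+1}:

  H_0: rank C_0 − rank ∂_1 = 10 − 8 = 2, and the invariant factors of ∂_1 are all 1, so H_0 ≅ Z^2.
  H_1: rank ker ∂_1 − rank ∂_2 = (21 − 8) − 13 = 0, and ∂_2 has invariant factor 2 > 1, so H_1 ≅ Z/2.
  H_2: rank ker ∂_2 − rank ∂_3 = (13 − 13) − 0 = 0, and there is no ∂_3, so H_2 ≅ 0.

(K is a triangulation of the disjoint union of the 2-simplex and the real projective plane RP^2.)

Hence the Betti numbers are b_0 = 2, b_1 = 0, b_2 = 0.

b_0 = 2, b_1 = 0, b_2 = 0.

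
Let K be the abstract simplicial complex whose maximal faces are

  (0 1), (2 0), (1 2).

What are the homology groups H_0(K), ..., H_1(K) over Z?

Order the vertices as 0 < 1 < 2. Listing each simplex with vertices in this order, K has dimension 1 with simplices:

  0-simplices (3): [0], [1], [2]
  1-simplices (3): [0,1], [0,2], [1,2]

giving chain groups C_0 ≅ Z^3, C_1 ≅ Z^3.

Boundary ∂_1: C_1 → C_0 is given by ∂[p,q] = [q] − [p]. For instance
  ∂[1,2] = [2] − [1].
The 3×3 boundary matrix has rank 2 and Smith normal form diag(1,1).

Reading off H_k = ker ∂_k / im ∂_{k+1}:

  H_0: rank C_0 − rank ∂_1 = 3 − 2 = 1, and the invariant factors of ∂_1 are all 1, so H_0 = Z.
  H_1: rank ker ∂_1 − rank ∂_2 = (3 − 2) − 0 = 1, and there is no ∂_2, so H_1 = Z.

As a check, the Euler characteristic is 3 − 3 = 0, which agrees with 1 − 1 = 0.

H_0 ≅ Z,  H_1 ≅ Z.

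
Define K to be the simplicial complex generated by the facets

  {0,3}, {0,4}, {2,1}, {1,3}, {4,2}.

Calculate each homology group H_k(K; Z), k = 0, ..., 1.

H_0 = Z,  H_1 = Z.

K has 5 vertices, 5 edges.
rank ∂_0 = 0, rank ∂_1 = 4 ⇒ b_0 = 5 − 0 − 4 = 1; all invariant factors of ∂_1 are 1 so no torsion. So H_0 = Z.
rank ∂_1 = 4, rank ∂_2 = 0 ⇒ b_1 = 5 − 4 − 0 = 1. So H_1 = Z.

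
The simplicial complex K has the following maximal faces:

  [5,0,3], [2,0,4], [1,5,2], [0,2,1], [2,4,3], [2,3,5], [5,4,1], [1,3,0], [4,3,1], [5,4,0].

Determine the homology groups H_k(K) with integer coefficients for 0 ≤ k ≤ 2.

H_0 = Z,  H_1 = Z/2,  H_2 = 0.

Fix the vertex order 0 < 1 < 2 < 3 < 4 < 5 and write every simplex with vertices in increasing order. Then dim K = 2 and the simplices of K are:

  0-simplices (6): [0], [1], [2], [3], [4], [5]
  1-simplices (15): [0,1], [0,2], [0,3], [0,4], [0,5], [1,2], [1,3], [1,4], [1,5], [2,3], [2,4], [2,5], [3,4], [3,5], [4,5]
  2-simplices (10): [0,1,2], [0,1,3], [0,2,4], [0,3,5], [0,4,5], [1,2,5], [1,3,4], [1,4,5], [2,3,4], [2,3,5]

so the chain groups are C_0 ≅ Z^6, C_1 ≅ Z^15, C_2 ≅ Z^10.

The boundary map ∂_1: C_1 → C_0 maps an edge to its endpoints' difference, ∂[p,q] = q − p.
As a 6×15 matrix over Z this has rank 5, with invariant factors (1,1,1,1,1).

∂_2: C_2 → C_1 acts by ∂[p,q,r] = [q,r] − [p,r] + [p,q]. For instance
  ∂[1,4,5] = [4,5] − [1,5] + [1,4],
  ∂[0,2,4] = [2,4] − [0,4] + [0,2].
The resulting 15×10 matrix has rank 10, and its Smith normal form has invariant factors (1,1,1,1,1,1,1,1,1,2).

Reading off H_k = ker ∂_k / im ∂_{k+1}:

  H_0: rank C_0 − rank ∂_1 = 6 − 5 = 1, and the invariant factors of ∂_1 are all 1, so H_0 ≅ Z.
  H_1: rank ker ∂_1 − rank ∂_2 = (15 − 5) − 10 = 0, and ∂_2 has invariant factor 2 > 1, so H_1 ≅ Z/2.
  H_2: rank ker ∂_2 − rank ∂_3 = (10 − 10) − 0 = 0, and there is no ∂_3, so H_2 ≅ 0.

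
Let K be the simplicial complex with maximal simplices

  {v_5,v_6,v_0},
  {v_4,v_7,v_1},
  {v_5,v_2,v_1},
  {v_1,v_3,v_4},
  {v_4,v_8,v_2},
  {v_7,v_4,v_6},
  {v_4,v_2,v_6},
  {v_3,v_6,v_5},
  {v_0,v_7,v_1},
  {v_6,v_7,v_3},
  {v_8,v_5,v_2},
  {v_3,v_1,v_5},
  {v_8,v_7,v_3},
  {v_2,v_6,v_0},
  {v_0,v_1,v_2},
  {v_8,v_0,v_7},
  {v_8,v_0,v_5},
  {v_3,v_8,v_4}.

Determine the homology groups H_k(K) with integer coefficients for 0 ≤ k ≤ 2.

H_0 ≅ Z,  H_1 ≅ Z ⊕ Z/2,  H_2 = 0.

K has 9 vertices, 27 edges, 18 triangles.
rank ∂_0 = 0, rank ∂_1 = 8 ⇒ b_0 = 9 − 0 − 8 = 1; all invariant factors of ∂_1 are 1 so no torsion. So H_0 ≅ Z.
rank ∂_1 = 8, rank ∂_2 = 18 ⇒ b_1 = 27 − 8 − 18 = 1; ∂_2 has invariant factor(s) [2] giving torsion. So H_1 ≅ Z ⊕ Z/2.
rank ∂_2 = 18, rank ∂_3 = 0 ⇒ b_2 = 18 − 18 − 0 = 0. So H_2 ≅ 0.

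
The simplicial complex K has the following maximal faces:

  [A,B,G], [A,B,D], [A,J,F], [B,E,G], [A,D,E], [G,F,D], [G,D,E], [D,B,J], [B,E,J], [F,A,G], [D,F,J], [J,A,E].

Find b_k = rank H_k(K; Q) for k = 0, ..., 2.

b_0 = 1, b_1 = 0, b_2 = 0.

We work with the vertex ordering A < B < D < E < F < G < J. The simplices of K, each written with vertices in increasing order, are:

  0-simplices (7): A, B, D, E, F, G, J
  1-simplices (18): AB, AD, AE, AF, AG, AJ, BD, BE, BG, BJ, DE, DF, DG, DJ, EG, EJ, FG, FJ
  2-simplices (12): ABD, ABG, ADE, AEJ, AFG, AFJ, BDJ, BEG, BEJ, DEG, DFG, DFJ

so the chain groups are C_0 ≅ Z^7, C_1 ≅ Z^18, C_2 ≅ Z^12.

Boundary ∂_1: C_1 → C_0 sends each edge [p,q] (with p < q) to q − p. For instance
  ∂BG = G − B.
The 7×18 boundary matrix has rank 6 and Smith normal form diag(1,1,1,1,1,1).

Boundary ∂_2: C_2 → C_1 acts by ∂[p,q,r] = [q,r] − [p,r] + [p,q]. For instance
  ∂ABG = BG − AG + AB,
  ∂DFG = FG − DG + DF.
The resulting 18×12 matrix has rank 12, and its Smith normal form has invariant factors (1,1,1,1,1,1,1,1,1,1,1,2).

From H_k ≅ ker(∂_k) / im(∂_{k+1}) we obtain:

  H_0: rank C_0 − rank ∂_1 = 7 − 6 = 1, and the invariant factors of ∂_1 are all 1, so H_0 = Z.
  H_1: rank ker ∂_1 − rank ∂_2 = (18 − 6) − 12 = 0, and ∂_2 has invariant factor 2 > 1, so H_1 = Z_2.
  H_2: rank ker ∂_2 − rank ∂_3 = (12 − 12) − 0 = 0, and there is no ∂_3, so H_2 = 0.

As a check, the Euler characteristic is 7 − 18 + 12 = 1, which agrees with 1 − 0 + 0 = 1.

Hence the Betti numbers are b_0 = 1, b_1 = 0, b_2 = 0.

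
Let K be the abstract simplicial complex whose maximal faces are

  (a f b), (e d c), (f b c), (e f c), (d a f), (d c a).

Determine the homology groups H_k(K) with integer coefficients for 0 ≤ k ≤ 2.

Order the vertices as a < b < c < d < e < f. Listing each simplex with vertices in this order, K has dimension 2 with simplices:

  0-simplices (6): a, b, c, d, e, f
  1-simplices (12): ab, ac, ad, af, bc, bf, cd, ce, cf, de, df, ef
  2-simplices (6): abf, acd, adf, bcf, cde, cef

so the chain groups are C_0 ≅ Z^6, C_1 ≅ Z^12, C_2 ≅ Z^6.

Boundary ∂_1: C_1 → C_0 maps an edge to its endpoints' difference, ∂[p,q] = q − p. For instance
  ∂de = e − d.
As a 6×12 matrix over Z this has rank 5, with invariant factors (1,1,1,1,1).

∂_2: C_2 → C_1 acts by ∂[p,q,r] = [q,r] − [p,r] + [p,q]. For instance
  ∂cef = ef − cf + ce,
  ∂bcf = cf − bf + bc.
The 12×6 boundary matrix has rank 6 and Smith normal form diag(1,1,1,1,1,1).

Reading off H_k = ker ∂_k / im ∂_{k+1}:

  H_0: rank C_0 − rank ∂_1 = 6 − 5 = 1, and the invariant factors of ∂_1 are all 1, so H_0 ≅ Z.
  H_1: rank ker ∂_1 − rank ∂_2 = (12 − 5) − 6 = 1, and the invariant factors of ∂_2 are all 1, so H_1 ≅ Z.
  H_2: rank ker ∂_2 − rank ∂_3 = (6 − 6) − 0 = 0, and there is no ∂_3, so H_2 ≅ 0.

As a check, the Euler characteristic is 6 − 12 + 6 = 0, which agrees with 1 − 1 + 0 = 0.

H_0 ≅ Z,  H_1 ≅ Z,  H_2 = 0.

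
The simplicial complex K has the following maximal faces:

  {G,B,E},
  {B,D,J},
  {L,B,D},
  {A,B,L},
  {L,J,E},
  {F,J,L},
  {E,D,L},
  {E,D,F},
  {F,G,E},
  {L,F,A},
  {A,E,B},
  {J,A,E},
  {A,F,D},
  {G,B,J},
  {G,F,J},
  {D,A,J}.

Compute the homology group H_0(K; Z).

Take the total order A < B < D < E < F < G < J < L on the vertex set. Then K (dimension 2) consists of the simplices:

  0-simplices (8): A, B, D, E, F, G, J, L
  1-simplices (24): AB, AD, AE, AF, AJ, AL, BD, BE, BG, BJ, BL, DE, DF, DJ, DL, EF, EG, EJ, EL, FG, FJ, FL, GJ, JL
  2-simplices (16): ABE, ABL, ADF, ADJ, AEJ, AFL, BDJ, BDL, BEG, BGJ, DEF, DEL, EFG, EJL, FGJ, FJL

giving chain groups C_0 ≅ Z^8, C_1 ≅ Z^24, C_2 ≅ Z^16.

The boundary map ∂_1: C_1 → C_0 sends each edge [p,q] (with p < q) to q − p.
The resulting 8×24 matrix has rank 7, and its Smith normal form has invariant factors (1,1,1,1,1,1,1).

The boundary map ∂_2: C_2 → C_1 sends each 2-simplex [p,q,r] to [q,r] − [p,r] + [p,q]. For instance
  ∂ADF = DF − AF + AD,
  ∂BDL = DL − BL + BD.
The 24×16 boundary matrix has rank 15 and Smith normal form diag(1,1,1,1,1,1,1,1,1,1,1,1,1,1,1).

Reading off H_k = ker ∂_k / im ∂_{k+1}:

  H_0: rank C_0 − rank ∂_1 = 8 − 7 = 1, and the invariant factors of ∂_1 are all 1, so H_0 = Z.

H_0 = Z.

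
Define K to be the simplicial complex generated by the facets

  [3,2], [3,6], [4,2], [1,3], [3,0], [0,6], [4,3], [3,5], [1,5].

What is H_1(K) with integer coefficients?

We work with the vertex ordering 0 < 1 < 2 < 3 < 4 < 5 < 6. The simplices of K, each written with vertices in increasing order, are:

  0-simplices (7): [0], [1], [2], [3], [4], [5], [6]
  1-simplices (9): [0,3], [0,6], [1,3], [1,5], [2,3], [2,4], [3,4], [3,5], [3,6]

giving chain groups C_0 ≅ Z^7, C_1 ≅ Z^9.

Boundary ∂_1: C_1 → C_0 sends each edge [p,q] (with p < q) to q − p.
The 7×9 boundary matrix has rank 6 and Smith normal form diag(1,1,1,1,1,1).

Computing H_k = (kernel of ∂_k) / (image of ∂_{k+1}):

  H_1: rank ker ∂_1 − rank ∂_2 = (9 − 6) − 0 = 3, and there is no ∂_2, so H_1 = Z^3.

H_1 = Z^3.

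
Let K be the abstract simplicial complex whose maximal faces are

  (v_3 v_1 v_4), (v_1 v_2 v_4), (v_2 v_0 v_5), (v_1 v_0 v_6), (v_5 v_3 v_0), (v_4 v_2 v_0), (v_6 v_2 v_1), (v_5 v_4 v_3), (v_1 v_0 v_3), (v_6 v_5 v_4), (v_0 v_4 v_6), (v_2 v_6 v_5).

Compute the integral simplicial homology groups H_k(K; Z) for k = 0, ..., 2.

Take the total order v_0 < v_1 < v_2 < v_3 < v_4 < v_5 < v_6 on the vertex set. Then K (dimension 2) consists of the simplices:

  0-simplices (7): [v_0], [v_1], [v_2], [v_3], [v_4], [v_5], [v_6]
  1-simplices (18): (18 of them)
  2-simplices (12): (12 of them)

giving chain groups C_0 ≅ Z^7, C_1 ≅ Z^18, C_2 ≅ Z^12.

Boundary ∂_1: C_1 → C_0 sends each edge [p,q] (with p < q) to q − p.
The resulting 7×18 matrix has rank 6, and its Smith normal form has invariant factors (1,1,1,1,1,1).

∂_2: C_2 → C_1 acts by ∂[p,q,r] = [q,r] − [p,r] + [p,q]. For instance
  ∂[v_0,v_4,v_6] = [v_4,v_6] − [v_0,v_6] + [v_0,v_4],
  ∂[v_1,v_2,v_4] = [v_2,v_4] − [v_1,v_4] + [v_1,v_2].
This gives a 18×12 integer matrix of rank 12; reducing to Smith normal form yields diagonal entries (1,1,1,1,1,1,1,1,1,1,1,2).

From H_k ≅ ker(∂_k) / im(∂_{k+1}) we obtain:

  H_0: rank C_0 − rank ∂_1 = 7 − 6 = 1, and the invariant factors of ∂_1 are all 1, so H_0 ≅ Z.
  H_1: rank ker ∂_1 − rank ∂_2 = (18 − 6) − 12 = 0, and ∂_2 has invariant factor 2 > 1, so H_1 ≅ Z/2.
  H_2: rank ker ∂_2 − rank ∂_3 = (12 − 12) − 0 = 0, and there is no ∂_3, so H_2 ≅ 0.

As a check, the Euler characteristic is 7 − 18 + 12 = 1, which agrees with 1 − 0 + 0 = 1.

H_0 = Z,  H_1 = Z/2,  H_2 = 0.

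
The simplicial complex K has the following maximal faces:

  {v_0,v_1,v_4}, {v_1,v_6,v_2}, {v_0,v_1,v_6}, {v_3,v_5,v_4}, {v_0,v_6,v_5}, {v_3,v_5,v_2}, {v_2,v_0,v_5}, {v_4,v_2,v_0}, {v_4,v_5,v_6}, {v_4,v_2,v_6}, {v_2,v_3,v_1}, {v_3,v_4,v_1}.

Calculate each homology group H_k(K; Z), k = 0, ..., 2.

We work with the vertex ordering v_0 < v_1 < v_2 < v_3 < v_4 < v_5 < v_6. The simplices of K, each written with vertices in increasing order, are:

  0-simplices (7): [v_0], [v_1], [v_2], [v_3], [v_4], [v_5], [v_6]
  1-simplices (18): (18 of them)
  2-simplices (12): (12 of them)

giving chain groups C_0 ≅ Z^7, C_1 ≅ Z^18, C_2 ≅ Z^12.

The boundary map ∂_1: C_1 → C_0 is given by ∂[p,q] = [q] − [p].
The resulting 7×18 matrix has rank 6, and its Smith normal form has invariant factors (1,1,1,1,1,1).

The boundary map ∂_2: C_2 → C_1 maps a triangle to the signed sum of its edges. For instance
  ∂[v_1,v_2,v_6] = [v_2,v_6] − [v_1,v_6] + [v_1,v_2],
  ∂[v_1,v_2,v_3] = [v_2,v_3] − [v_1,v_3] + [v_1,v_2].
The resulting 18×12 matrix has rank 12, and its Smith normal form has invariant factors (1,1,1,1,1,1,1,1,1,1,1,2).

Now H_k = ker ∂_k / im ∂_{k+1}, so:

  H_0: rank C_0 − rank ∂_1 = 7 − 6 = 1, and the invariant factors of ∂_1 are all 1, so H_0 ≅ Z.
  H_1: rank ker ∂_1 − rank ∂_2 = (18 − 6) − 12 = 0, and ∂_2 has invariant factor 2 > 1, so H_1 ≅ Z/2Z.
  H_2: rank ker ∂_2 − rank ∂_3 = (12 − 12) − 0 = 0, and there is no ∂_3, so H_2 ≅ 0.

As a check, the Euler characteristic is 7 − 18 + 12 = 1, which agrees with 1 − 0 + 0 = 1.
(K is a triangulation of the real projective plane RP^2.)

H_0 = Z,  H_1 = Z/2Z,  H_2 = 0.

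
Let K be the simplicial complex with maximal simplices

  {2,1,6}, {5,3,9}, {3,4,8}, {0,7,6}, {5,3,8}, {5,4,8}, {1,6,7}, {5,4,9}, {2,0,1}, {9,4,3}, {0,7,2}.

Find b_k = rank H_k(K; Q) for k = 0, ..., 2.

Take the total order 0 < 1 < 2 < 3 < 4 < 5 < 6 < 7 < 8 < 9 on the vertex set. Then K (dimension 2) consists of the simplices:

  0-simplices (10): [0], [1], [2], [3], [4], [5], [6], [7], [8], [9]
  1-simplices (19): [0,1], [0,2], [0,6], [0,7], [1,2], [1,6], [1,7], [2,6], [2,7], [3,4], [3,5], [3,8], [3,9], [4,5], [4,8], [4,9], [5,8], [5,9], [6,7]
  2-simplices (11): [0,1,2], [0,2,7], [0,6,7], [1,2,6], [1,6,7], [3,4,8], [3,4,9], [3,5,8], [3,5,9], [4,5,8], [4,5,9]

so the chain groups are C_0 ≅ Z^10, C_1 ≅ Z^19, C_2 ≅ Z^11.

∂_1: C_1 → C_0 sends each edge [p,q] (with p < q) to q − p.
The 10×19 boundary matrix has rank 8 and Smith normal form diag(1,1,1,1,1,1,1,1).

∂_2: C_2 → C_1 maps a triangle to the signed sum of its edges. For instance
  ∂[4,5,8] = [5,8] − [4,8] + [4,5],
  ∂[3,4,8] = [4,8] − [3,8] + [3,4].
The 19×11 boundary matrix has rank 10 and Smith normal form diag(1,1,1,1,1,1,1,1,1,1).

Now H_k = ker ∂_k / im ∂_{k+1}, so:

  H_0: rank C_0 − rank ∂_1 = 10 − 8 = 2, and the invariant factors of ∂_1 are all 1, so H_0 = Z^2.
  H_1: rank ker ∂_1 − rank ∂_2 = (19 − 8) − 10 = 1, and the invariant factors of ∂_2 are all 1, so H_1 = Z.
  H_2: rank ker ∂_2 − rank ∂_3 = (11 − 10) − 0 = 1, and there is no ∂_3, so H_2 = Z.

As a check, the Euler characteristic is 10 − 19 + 11 = 2, which agrees with 2 − 1 + 1 = 2.

Hence the Betti numbers are b_0 = 2, b_1 = 1, b_2 = 1.

b_0 = 2, b_1 = 1, b_2 = 1.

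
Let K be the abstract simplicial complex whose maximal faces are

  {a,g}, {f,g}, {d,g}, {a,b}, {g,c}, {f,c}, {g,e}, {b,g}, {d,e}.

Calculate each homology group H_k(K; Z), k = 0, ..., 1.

Order the vertices as a < b < c < d < e < f < g. Listing each simplex with vertices in this order, K has dimension 1 with simplices:

  0-simplices (7): a, b, c, d, e, f, g
  1-simplices (9): ab, ag, bg, cf, cg, de, dg, eg, fg

Hence C_0 ≅ Z^7, C_1 ≅ Z^9.

∂_1: C_1 → C_0 is given by ∂[p,q] = [q] − [p]. For instance
  ∂eg = g − e.
The resulting 7×9 matrix has rank 6, and its Smith normal form has invariant factors (1,1,1,1,1,1).

Now H_k = ker ∂_k / im ∂_{k+1}, so:

  H_0: rank C_0 − rank ∂_1 = 7 − 6 = 1, and the invariant factors of ∂_1 are all 1, so H_0 = Z.
  H_1: rank ker ∂_1 − rank ∂_2 = (9 − 6) − 0 = 3, and there is no ∂_2, so H_1 = Z^3.

H_0 = Z,  H_1 = Z^3.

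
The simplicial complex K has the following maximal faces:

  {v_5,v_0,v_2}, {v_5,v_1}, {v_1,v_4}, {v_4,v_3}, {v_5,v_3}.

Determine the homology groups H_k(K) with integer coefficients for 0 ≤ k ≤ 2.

Fix the vertex order v_0 < v_1 < v_2 < v_3 < v_4 < v_5 and write every simplex with vertices in increasing order. Then dim K = 2 and the simplices of K are:

  0-simplices (6): [v_0], [v_1], [v_2], [v_3], [v_4], [v_5]
  1-simplices (7): [v_0,v_2], [v_0,v_5], [v_1,v_4], [v_1,v_5], [v_2,v_5], [v_3,v_4], [v_3,v_5]
  2-simplices (1): [v_0,v_2,v_5]

so the chain groups are C_0 ≅ Z^6, C_1 ≅ Z^7, C_2 ≅ Z^1.

The boundary map ∂_1: C_1 → C_0 sends each edge [p,q] (with p < q) to q − p.
The resulting 6×7 matrix has rank 5, and its Smith normal form has invariant factors (1,1,1,1,1).

∂_2: C_2 → C_1 sends each 2-simplex [p,q,r] to [q,r] − [p,r] + [p,q]. For instance
  ∂[v_0,v_2,v_5] = [v_2,v_5] − [v_0,v_5] + [v_0,v_2].
The resulting 7×1 matrix has rank 1, and its Smith normal form has invariant factors (1).

Reading off H_k = ker ∂_k / im ∂_{k+1}:

  H_0: rank C_0 − rank ∂_1 = 6 − 5 = 1, and the invariant factors of ∂_1 are all 1, so H_0 ≅ Z.
  H_1: rank ker ∂_1 − rank ∂_2 = (7 − 5) − 1 = 1, and the invariant factors of ∂_2 are all 1, so H_1 ≅ Z.
  H_2: rank ker ∂_2 − rank ∂_3 = (1 − 1) − 0 = 0, and there is no ∂_3, so H_2 ≅ 0.

H_0 = Z,  H_1 = Z,  H_2 = 0.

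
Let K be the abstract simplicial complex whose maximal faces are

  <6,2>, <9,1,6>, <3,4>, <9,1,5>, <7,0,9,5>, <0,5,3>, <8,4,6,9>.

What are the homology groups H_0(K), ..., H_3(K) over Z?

H_0 ≅ Z,  H_1 ≅ Z,  H_2 = 0,  H_3 = 0.

Order the vertices as 0 < 1 < 2 < 3 < 4 < 5 < 6 < 7 < 8 < 9. Listing each simplex with vertices in this order, K has dimension 3 with simplices:

  0-simplices (10): [0], [1], [2], [3], [4], [5], [6], [7], [8], [9]
  1-simplices (19): [0,3], [0,5], [0,7], [0,9], [1,5], [1,6], [1,9], [2,6], [3,4], [3,5], [4,6], [4,8], [4,9], [5,7], [5,9], [6,8], [6,9], [7,9], [8,9]
  2-simplices (11): [0,3,5], [0,5,7], [0,5,9], [0,7,9], [1,5,9], [1,6,9], [4,6,8], [4,6,9], [4,8,9], [5,7,9], [6,8,9]
  3-simplices (2): [0,5,7,9], [4,6,8,9]

so the chain groups are C_0 ≅ Z^10, C_1 ≅ Z^19, C_2 ≅ Z^11, C_3 ≅ Z^2.

Boundary ∂_1: C_1 → C_0 sends each edge [p,q] (with p < q) to q − p.
The resulting 10×19 matrix has rank 9, and its Smith normal form has invariant factors (1,1,1,1,1,1,1,1,1).

Boundary ∂_2: C_2 → C_1 acts by ∂[p,q,r] = [q,r] − [p,r] + [p,q]. For instance
  ∂[1,6,9] = [6,9] − [1,9] + [1,6],
  ∂[0,3,5] = [3,5] − [0,5] + [0,3].
The 19×11 boundary matrix has rank 9 and Smith normal form diag(1,1,1,1,1,1,1,1,1).

The boundary map ∂_3: C_3 → C_2 sends each 3-simplex σ to the alternating sum Σ_i (−1)^i (σ with its i-th vertex removed). For instance
  ∂[0,5,7,9] = [5,7,9] − [0,7,9] + [0,5,9] − [0,5,7],
  ∂[4,6,8,9] = [6,8,9] − [4,8,9] + [4,6,9] − [4,6,8].
As a 11×2 matrix over Z this has rank 2, with invariant factors (1,1).

From H_k ≅ ker(∂_k) / im(∂_{k+1}) we obtain:

  H_0: rank C_0 − rank ∂_1 = 10 − 9 = 1, and the invariant factors of ∂_1 are all 1, so H_0 = Z.
  H_1: rank ker ∂_1 − rank ∂_2 = (19 − 9) − 9 = 1, and the invariant factors of ∂_2 are all 1, so H_1 = Z.
  H_2: rank ker ∂_2 − rank ∂_3 = (11 − 9) − 2 = 0, and the invariant factors of ∂_3 are all 1, so H_2 = 0.
  H_3: rank ker ∂_3 − rank ∂_4 = (2 − 2) − 0 = 0, and there is no ∂_4, so H_3 = 0.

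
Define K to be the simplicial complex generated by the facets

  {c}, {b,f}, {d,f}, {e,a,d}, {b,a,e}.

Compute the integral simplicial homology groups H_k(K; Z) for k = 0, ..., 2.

We work with the vertex ordering a < b < c < d < e < f. The simplices of K, each written with vertices in increasing order, are:

  0-simplices (6): a, b, c, d, e, f
  1-simplices (7): ab, ad, ae, be, bf, de, df
  2-simplices (2): abe, ade

so the chain groups are C_0 ≅ Z^6, C_1 ≅ Z^7, C_2 ≅ Z^2.

Boundary ∂_1: C_1 → C_0 is given by ∂[p,q] = [q] − [p]. For instance
  ∂ad = d − a.
As a 6×7 matrix over Z this has rank 4, with invariant factors (1,1,1,1).

The boundary map ∂_2: C_2 → C_1 maps a triangle to the signed sum of its edges. For instance
  ∂abe = be − ae + ab,
  ∂ade = de − ae + ad.
The resulting 7×2 matrix has rank 2, and its Smith normal form has invariant factors (1,1).

Now H_k = ker ∂_k / im ∂_{k+1}, so:

  H_0: rank C_0 − rank ∂_1 = 6 − 4 = 2, and the invariant factors of ∂_1 are all 1, so H_0 ≅ Z^2.
  H_1: rank ker ∂_1 − rank ∂_2 = (7 − 4) − 2 = 1, and the invariant factors of ∂_2 are all 1, so H_1 ≅ Z.
  H_2: rank ker ∂_2 − rank ∂_3 = (2 − 2) − 0 = 0, and there is no ∂_3, so H_2 ≅ 0.

As a check, the Euler characteristic is 6 − 7 + 2 = 1, which agrees with 2 − 1 + 0 = 1.

H_0 ≅ Z^2,  H_1 ≅ Z,  H_2 = 0.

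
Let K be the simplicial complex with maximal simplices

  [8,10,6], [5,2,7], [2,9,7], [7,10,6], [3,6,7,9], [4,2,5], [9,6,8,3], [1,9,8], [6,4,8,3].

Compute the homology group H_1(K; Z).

Fix the vertex order 1 < 2 < 3 < 4 < 5 < 6 < 7 < 8 < 9 < 10 and write every simplex with vertices in increasing order. Then dim K = 3 and the simplices of K are:

  0-simplices (10): [1], [2], [3], [4], [5], [6], [7], [8], [9], [10]
  1-simplices (23): (23 of them)
  2-simplices (16): [1,8,9], [2,4,5], [2,5,7], [2,7,9], [3,4,6], [3,4,8], [3,6,7], [3,6,8], [3,6,9], [3,7,9], [3,8,9], [4,6,8], [6,7,9], [6,7,10], [6,8,9], [6,8,10]
  3-simplices (3): [3,4,6,8], [3,6,7,9], [3,6,8,9]

giving chain groups C_0 ≅ Z^10, C_1 ≅ Z^23, C_2 ≅ Z^16, C_3 ≅ Z^3.

∂_1: C_1 → C_0 is given by ∂[p,q] = [q] − [p]. For instance
  ∂[6,9] = [9] − [6].
As a 10×23 matrix over Z this has rank 9, with invariant factors (1,1,1,1,1,1,1,1,1).

Boundary ∂_2: C_2 → C_1 acts by ∂[p,q,r] = [q,r] − [p,r] + [p,q]. For instance
  ∂[2,4,5] = [4,5] − [2,5] + [2,4],
  ∂[6,7,10] = [7,10] − [6,10] + [6,7].
The resulting 23×16 matrix has rank 13, and its Smith normal form has invariant factors (1,1,1,1,1,1,1,1,1,1,1,1,1).

Boundary ∂_3: C_3 → C_2 sends each 3-simplex σ to the alternating sum Σ_i (−1)^i (σ with its i-th vertex removed). For instance
  ∂[3,6,7,9] = [6,7,9] − [3,7,9] + [3,6,9] − [3,6,7],
  ∂[3,4,6,8] = [4,6,8] − [3,6,8] + [3,4,8] − [3,4,6].
The resulting 16×3 matrix has rank 3, and its Smith normal form has invariant factors (1,1,1).

From H_k ≅ ker(∂_k) / im(∂_{k+1}) we obtain:

  H_1: rank ker ∂_1 − rank ∂_2 = (23 − 9) − 13 = 1, and the invariant factors of ∂_2 are all 1, so H_1 ≅ Z.

H_1 ≅ Z.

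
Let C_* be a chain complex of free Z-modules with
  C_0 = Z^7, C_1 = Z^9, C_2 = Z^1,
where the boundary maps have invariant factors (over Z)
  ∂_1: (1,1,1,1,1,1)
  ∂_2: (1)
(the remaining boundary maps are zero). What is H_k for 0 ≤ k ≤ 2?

H_0: b_0 = 7 − 0 − 6 = 1; torsion from ∂_1 factors > 1: none. So H_0 ≅ Z.
H_1: b_1 = 9 − 6 − 1 = 2; torsion from ∂_2 factors > 1: none. So H_1 ≅ Z^2.
H_2: b_2 = 1 − 1 − 0 = 0; torsion from ∂_3 factors > 1: none. So H_2 ≅ 0.

H_0 ≅ Z,  H_1 ≅ Z^2,  H_2 = 0.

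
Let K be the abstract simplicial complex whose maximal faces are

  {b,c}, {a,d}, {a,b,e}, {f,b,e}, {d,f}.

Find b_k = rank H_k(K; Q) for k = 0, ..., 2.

Order the vertices as a < b < c < d < e < f. Listing each simplex with vertices in this order, K has dimension 2 with simplices:

  0-simplices (6): a, b, c, d, e, f
  1-simplices (8): ab, ad, ae, bc, be, bf, df, ef
  2-simplices (2): abe, bef

so the chain groups are C_0 ≅ Z^6, C_1 ≅ Z^8, C_2 ≅ Z^2.

Boundary ∂_1: C_1 → C_0 maps an edge to its endpoints' difference, ∂[p,q] = q − p. For instance
  ∂bc = c − b.
The resulting 6×8 matrix has rank 5, and its Smith normal form has invariant factors (1,1,1,1,1).

∂_2: C_2 → C_1 acts by ∂[p,q,r] = [q,r] − [p,r] + [p,q]. For instance
  ∂bef = ef − bf + be,
  ∂abe = be − ae + ab.
This gives a 8×2 integer matrix of rank 2; reducing to Smith normal form yields diagonal entries (1,1).

Now H_k = ker ∂_k / im ∂_{k+1}, so:

  H_0: rank C_0 − rank ∂_1 = 6 − 5 = 1, and the invariant factors of ∂_1 are all 1, so H_0 ≅ Z.
  H_1: rank ker ∂_1 − rank ∂_2 = (8 − 5) − 2 = 1, and the invariant factors of ∂_2 are all 1, so H_1 ≅ Z.
  H_2: rank ker ∂_2 − rank ∂_3 = (2 − 2) − 0 = 0, and there is no ∂_3, so H_2 ≅ 0.

As a check, the Euler characteristic is 6 − 8 + 2 = 0, which agrees with 1 − 1 + 0 = 0.

Hence the Betti numbers are b_0 = 1, b_1 = 1, b_2 = 0.

b_0 = 1, b_1 = 1, b_2 = 0.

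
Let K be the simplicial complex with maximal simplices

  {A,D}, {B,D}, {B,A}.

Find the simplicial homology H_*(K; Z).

H_0 = Z,  H_1 = Z.

Fix the vertex order A < B < D and write every simplex with vertices in increasing order. Then dim K = 1 and the simplices of K are:

  0-simplices (3): A, B, D
  1-simplices (3): AB, AD, BD

so the chain groups are C_0 ≅ Z^3, C_1 ≅ Z^3.

∂_1: C_1 → C_0 maps an edge to its endpoints' difference, ∂[p,q] = q − p. For instance
  ∂BD = D − B.
The 3×3 boundary matrix has rank 2 and Smith normal form diag(1,1).

Computing H_k = (kernel of ∂_k) / (image of ∂_{k+1}):

  H_0: rank C_0 − rank ∂_1 = 3 − 2 = 1, and the invariant factors of ∂_1 are all 1, so H_0 ≅ Z.
  H_1: rank ker ∂_1 − rank ∂_2 = (3 − 2) − 0 = 1, and there is no ∂_2, so H_1 ≅ Z.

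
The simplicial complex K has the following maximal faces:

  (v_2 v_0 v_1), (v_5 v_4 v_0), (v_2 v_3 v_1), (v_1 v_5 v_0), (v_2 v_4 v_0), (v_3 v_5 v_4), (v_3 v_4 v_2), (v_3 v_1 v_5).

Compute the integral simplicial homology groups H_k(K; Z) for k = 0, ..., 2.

H_0 = Z,  H_1 = 0,  H_2 = Z.

Fix the vertex order v_0 < v_1 < v_2 < v_3 < v_4 < v_5 and write every simplex with vertices in increasing order. Then dim K = 2 and the simplices of K are:

  0-simplices (6): [v_0], [v_1], [v_2], [v_3], [v_4], [v_5]
  1-simplices (12): [v_0,v_1], [v_0,v_2], [v_0,v_4], [v_0,v_5], [v_1,v_2], [v_1,v_3], [v_1,v_5], [v_2,v_3], [v_2,v_4], [v_3,v_4], [v_3,v_5], [v_4,v_5]
  2-simplices (8): [v_0,v_1,v_2], [v_0,v_1,v_5], [v_0,v_2,v_4], [v_0,v_4,v_5], [v_1,v_2,v_3], [v_1,v_3,v_5], [v_2,v_3,v_4], [v_3,v_4,v_5]

Hence C_0 ≅ Z^6, C_1 ≅ Z^12, C_2 ≅ Z^8.

∂_1: C_1 → C_0 is given by ∂[p,q] = [q] − [p]. For instance
  ∂[v_1,v_5] = [v_5] − [v_1].
The 6×12 boundary matrix has rank 5 and Smith normal form diag(1,1,1,1,1).

∂_2: C_2 → C_1 maps a triangle to the signed sum of its edges. For instance
  ∂[v_2,v_3,v_4] = [v_3,v_4] − [v_2,v_4] + [v_2,v_3],
  ∂[v_3,v_4,v_5] = [v_4,v_5] − [v_3,v_5] + [v_3,v_4].
The 12×8 boundary matrix has rank 7 and Smith normal form diag(1,1,1,1,1,1,1).

From H_k ≅ ker(∂_k) / im(∂_{k+1}) we obtain:

  H_0: rank C_0 − rank ∂_1 = 6 − 5 = 1, and the invariant factors of ∂_1 are all 1, so H_0 ≅ Z.
  H_1: rank ker ∂_1 − rank ∂_2 = (12 − 5) − 7 = 0, and the invariant factors of ∂_2 are all 1, so H_1 ≅ 0.
  H_2: rank ker ∂_2 − rank ∂_3 = (8 − 7) − 0 = 1, and there is no ∂_3, so H_2 ≅ Z.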